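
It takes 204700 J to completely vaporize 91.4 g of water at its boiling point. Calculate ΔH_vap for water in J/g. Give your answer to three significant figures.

ΔH_vap = q / m = 204700 / 91.4 = 2240 J/g

ΔH_vap = 2240 J/g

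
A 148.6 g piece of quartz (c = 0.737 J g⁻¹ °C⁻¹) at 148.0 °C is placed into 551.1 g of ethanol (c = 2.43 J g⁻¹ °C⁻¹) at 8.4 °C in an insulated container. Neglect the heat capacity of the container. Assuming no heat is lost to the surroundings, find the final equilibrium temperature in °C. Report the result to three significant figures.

Heat lost by quartz = heat gained by ethanol.
(148.6)(0.737)(148.0 − T) = (551.1)(2.43)(T − 8.4)
109.5182 (148.0 − T) = 1339.173 (T − 8.4)
16209 − 109.5182 T = 1339.173 T − 11249
27458 = 1448.6912 T
T = 18.95 °C

T_f = 19.0 °C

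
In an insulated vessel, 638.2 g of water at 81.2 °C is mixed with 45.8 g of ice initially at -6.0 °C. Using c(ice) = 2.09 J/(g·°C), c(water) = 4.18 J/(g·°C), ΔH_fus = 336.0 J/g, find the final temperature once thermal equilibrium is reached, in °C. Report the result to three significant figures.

T_f = 70.2 °C

Heat to bring ice to 0 °C and melt it: q₁ = 45.8×2.09×6.0 + 45.8×336.0 = 15963 J
Heat the water can supply cooling to 0 °C: 638.2×4.18×81.2 = 216615 J > q₁, so all ice melts.
Energy balance: 638.2×4.18×(81.2 − T) = 15963 + 45.8×4.18×(T − 0)
2667.676(81.2 − T) = 15963 + 191.444 T
216615 − 15963 = 2859.120 T
T = 200652 / 2859.120 = 70.18 °C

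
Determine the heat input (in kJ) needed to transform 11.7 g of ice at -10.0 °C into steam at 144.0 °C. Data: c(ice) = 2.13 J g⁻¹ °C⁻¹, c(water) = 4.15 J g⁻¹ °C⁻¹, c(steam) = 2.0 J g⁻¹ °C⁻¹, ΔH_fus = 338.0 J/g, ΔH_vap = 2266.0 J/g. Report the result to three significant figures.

q = 36.6 kJ

q1 (heat ice -10.0→0.0 °C): 11.7 × 2.13 × 10.0 = 249 J
q2 (melt at 0 °C): 11.7 × 338.0 = 3955 J
q3 (heat water 0.0→100.0 °C): 11.7 × 4.15 × 100.0 = 4856 J
q4 (vaporize at 100 °C): 11.7 × 2266.0 = 26512 J
q5 (heat steam 100.0→144.0 °C): 11.7 × 2.0 × 44.0 = 1030 J
Total: 249 + 3955 + 4856 + 26512 + 1030 = 36602 J = 36.6 kJ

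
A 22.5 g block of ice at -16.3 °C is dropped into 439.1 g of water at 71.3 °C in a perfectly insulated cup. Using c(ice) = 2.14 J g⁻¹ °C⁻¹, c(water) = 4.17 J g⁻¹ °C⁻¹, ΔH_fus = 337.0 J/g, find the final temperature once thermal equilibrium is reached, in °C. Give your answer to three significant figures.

Heat to bring ice to 0 °C and melt it: q₁ = 22.5×2.14×16.3 + 22.5×337.0 = 8367.3 J
Heat the water can supply cooling to 0 °C: 439.1×4.17×71.3 = 130554 J > q₁, so all ice melts.
Energy balance: 439.1×4.17×(71.3 − T) = 8367.3 + 22.5×4.17×(T − 0)
1831.047(71.3 − T) = 8367.3 + 93.825 T
130554 − 8367.3 = 1924.872 T
T = 122186.7 / 1924.872 = 63.48 °C

T_f = 63.5 °C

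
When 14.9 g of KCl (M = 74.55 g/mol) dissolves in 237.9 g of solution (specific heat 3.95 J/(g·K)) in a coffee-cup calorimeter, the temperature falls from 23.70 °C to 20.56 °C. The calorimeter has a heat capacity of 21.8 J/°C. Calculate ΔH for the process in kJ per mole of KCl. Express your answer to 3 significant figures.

ΔH = 15.1 kJ/mol

|ΔT| = |20.56 − 23.70| = 3.14 °C
|q_surr| = (237.9 × 3.95 + 21.8) × 3.14 = 961.505 × 3.14 = 3019 J
n(KCl) = 14.9 / 74.55 = 0.1999 mol
Temperature fell, so q_rxn = +|q_surr| = 3.019 kJ
ΔH = q_rxn / n = 15.10 kJ/mol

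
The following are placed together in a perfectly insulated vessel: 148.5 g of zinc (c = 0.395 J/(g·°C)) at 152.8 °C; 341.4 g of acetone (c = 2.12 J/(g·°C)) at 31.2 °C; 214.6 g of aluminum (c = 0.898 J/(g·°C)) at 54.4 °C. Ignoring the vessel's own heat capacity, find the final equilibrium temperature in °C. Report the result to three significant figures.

T_f = 43.1 °C

Σ mᵢcᵢ(T − Tᵢ) = 0  ⇒  T = Σ mᵢcᵢTᵢ / Σ mᵢcᵢ
Σ mᵢcᵢ = 148.5×0.395 + 341.4×2.12 + 214.6×0.898 = 975.1363
Σ mᵢcᵢTᵢ = 58.6575×152.8 + 723.768×31.2 + 192.7108×54.4 = 42028
T = 42028 / 975.1363 = 43.10 °C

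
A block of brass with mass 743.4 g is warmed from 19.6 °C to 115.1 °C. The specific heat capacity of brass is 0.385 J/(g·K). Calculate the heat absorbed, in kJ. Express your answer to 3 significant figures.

q = 27.3 kJ

q = m c ΔT = 743.4 × 0.385 × (115.1 − 19.6)
q = 743.4 × 0.385 × 95.5 = 27330 J = 27.3 kJ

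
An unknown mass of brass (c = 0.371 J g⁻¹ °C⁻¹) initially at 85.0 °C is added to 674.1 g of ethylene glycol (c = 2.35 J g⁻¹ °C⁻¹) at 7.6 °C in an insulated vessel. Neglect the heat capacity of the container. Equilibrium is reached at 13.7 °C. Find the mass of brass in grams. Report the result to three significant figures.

q_gained = (674.1 × 2.35) × (13.7 − 7.6) = 9663 J
q_lost = m × 0.371 × (85.0 − 13.7) = 26.4523 m
m = 9663 / 26.4523 = 365 g

m = 365 g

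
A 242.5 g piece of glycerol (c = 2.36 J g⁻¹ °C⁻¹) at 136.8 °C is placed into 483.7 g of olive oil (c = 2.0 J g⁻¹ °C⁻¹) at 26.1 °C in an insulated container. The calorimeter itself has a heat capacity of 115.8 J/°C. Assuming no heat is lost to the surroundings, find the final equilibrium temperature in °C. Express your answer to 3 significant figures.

T_f = 64.4 °C

Heat lost by glycerol = heat gained by olive oil + calorimeter.
(242.5)(2.36)(136.8 − T) = [(483.7)(2.0) + 115.8](T − 26.1)
572.3 (136.8 − T) = 1083.2 (T − 26.1)
78291 − 572.3 T = 1083.2 T − 28272
106563 = 1655.5 T
T = 64.37 °C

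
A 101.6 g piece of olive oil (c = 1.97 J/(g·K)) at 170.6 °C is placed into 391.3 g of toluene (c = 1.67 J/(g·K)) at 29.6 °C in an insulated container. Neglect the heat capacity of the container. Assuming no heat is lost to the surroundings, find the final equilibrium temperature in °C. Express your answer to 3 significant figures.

Heat lost by olive oil = heat gained by toluene.
(101.6)(1.97)(170.6 − T) = (391.3)(1.67)(T − 29.6)
200.152 (170.6 − T) = 653.471 (T − 29.6)
34146 − 200.152 T = 653.471 T − 19343
53489 = 853.623 T
T = 62.66 °C

T_f = 62.7 °C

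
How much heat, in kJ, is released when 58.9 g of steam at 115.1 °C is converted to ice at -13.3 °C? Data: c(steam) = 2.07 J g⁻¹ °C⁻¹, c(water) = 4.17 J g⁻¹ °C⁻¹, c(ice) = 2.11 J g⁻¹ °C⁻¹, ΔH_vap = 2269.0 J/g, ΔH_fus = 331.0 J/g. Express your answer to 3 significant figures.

q1 (cool steam 115.1→100 °C): 58.9 × 2.07 × 15.1 = 1841 J
q2 (condense at 100 °C): 58.9 × 2269.0 = 133644 J
q3 (cool water 100→0 °C): 58.9 × 4.17 × 100.0 = 24561 J
q4 (freeze at 0 °C): 58.9 × 331.0 = 19496 J
q5 (cool ice 0→-13.3 °C): 58.9 × 2.11 × 13.3 = 1653 J
Total: 1841 + 133644 + 24561 + 19496 + 1653 = 181195 J = 181 kJ

q = 181 kJ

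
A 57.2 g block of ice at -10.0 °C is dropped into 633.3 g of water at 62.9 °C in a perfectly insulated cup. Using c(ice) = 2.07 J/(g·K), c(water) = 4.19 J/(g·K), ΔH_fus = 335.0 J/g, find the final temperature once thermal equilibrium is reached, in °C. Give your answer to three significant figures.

T_f = 50.7 °C

Heat to bring ice to 0 °C and melt it: q₁ = 57.2×2.07×10.0 + 57.2×335.0 = 20346 J
Heat the water can supply cooling to 0 °C: 633.3×4.19×62.9 = 166907 J > q₁, so all ice melts.
Energy balance: 633.3×4.19×(62.9 − T) = 20346 + 57.2×4.19×(T − 0)
2653.527(62.9 − T) = 20346 + 239.668 T
166907 − 20346 = 2893.195 T
T = 146561 / 2893.195 = 50.66 °C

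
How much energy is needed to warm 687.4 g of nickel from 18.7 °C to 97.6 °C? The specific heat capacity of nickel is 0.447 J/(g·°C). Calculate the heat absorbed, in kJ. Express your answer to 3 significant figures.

q = m c ΔT = 687.4 × 0.447 × (97.6 − 18.7)
q = 687.4 × 0.447 × 78.9 = 24240 J = 24.2 kJ

q = 24.2 kJ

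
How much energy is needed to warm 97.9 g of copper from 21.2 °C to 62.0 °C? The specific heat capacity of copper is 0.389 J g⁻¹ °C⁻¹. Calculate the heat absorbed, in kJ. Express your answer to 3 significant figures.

q = m c ΔT = 97.9 × 0.389 × (62.0 − 21.2)
q = 97.9 × 0.389 × 40.8 = 1554 J = 1.55 kJ

q = 1.55 kJ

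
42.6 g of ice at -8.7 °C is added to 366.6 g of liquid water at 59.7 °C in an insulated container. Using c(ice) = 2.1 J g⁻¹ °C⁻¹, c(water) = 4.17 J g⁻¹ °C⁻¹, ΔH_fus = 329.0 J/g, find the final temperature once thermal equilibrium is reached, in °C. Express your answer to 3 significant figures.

T_f = 44.8 °C

Heat to bring ice to 0 °C and melt it: q₁ = 42.6×2.1×8.7 + 42.6×329.0 = 14794 J
Heat the water can supply cooling to 0 °C: 366.6×4.17×59.7 = 91264.7 J > q₁, so all ice melts.
Energy balance: 366.6×4.17×(59.7 − T) = 14794 + 42.6×4.17×(T − 0)
1528.722(59.7 − T) = 14794 + 177.642 T
91264.7 − 14794 = 1706.364 T
T = 76470.7 / 1706.364 = 44.81 °C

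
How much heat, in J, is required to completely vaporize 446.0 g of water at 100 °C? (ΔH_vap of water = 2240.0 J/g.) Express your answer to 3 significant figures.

q = 999000 J

q = m × ΔH_vap = 446.0 × 2240.0 = 999000 J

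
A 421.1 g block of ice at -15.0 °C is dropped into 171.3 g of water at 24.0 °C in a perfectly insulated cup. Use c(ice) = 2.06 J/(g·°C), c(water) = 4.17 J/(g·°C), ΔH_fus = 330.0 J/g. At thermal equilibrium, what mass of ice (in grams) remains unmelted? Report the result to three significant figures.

m_ice remaining = 409 g

Heat to warm all ice to 0 °C: 421.1×2.06×15.0 = 13012 J
Heat released by water cooling to 0 °C: 171.3×4.17×24.0 = 17144 J
17144 J < 13012 + 421.1×330.0 = 151975 J, so not all ice melts; final T = 0 °C.
Heat left for melting: 17144 − 13012 = 4132 J
Mass melted = 4132 / 330.0 = 12.52 g
Ice remaining = 421.1 − 12.52 = 408.58 g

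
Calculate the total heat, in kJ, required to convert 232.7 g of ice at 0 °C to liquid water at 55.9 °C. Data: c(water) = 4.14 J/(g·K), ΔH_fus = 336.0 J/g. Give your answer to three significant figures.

q1 (melt at 0 °C): 232.7 × 336.0 = 78187 J
q2 (heat water 0.0→55.9 °C): 232.7 × 4.14 × 55.9 = 53853 J
Total: 78187 + 53853 = 132040 J = 132 kJ

q = 132 kJ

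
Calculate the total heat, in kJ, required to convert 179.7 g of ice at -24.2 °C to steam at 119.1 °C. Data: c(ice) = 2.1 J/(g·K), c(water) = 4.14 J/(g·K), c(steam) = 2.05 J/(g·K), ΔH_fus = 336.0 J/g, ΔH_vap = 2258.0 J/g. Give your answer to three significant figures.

q1 (heat ice -24.2→0.0 °C): 179.7 × 2.1 × 24.2 = 9132 J
q2 (melt at 0 °C): 179.7 × 336.0 = 60379 J
q3 (heat water 0.0→100.0 °C): 179.7 × 4.14 × 100.0 = 74396 J
q4 (vaporize at 100 °C): 179.7 × 2258.0 = 405763 J
q5 (heat steam 100.0→119.1 °C): 179.7 × 2.05 × 19.1 = 7036 J
Total: 9132 + 60379 + 74396 + 405763 + 7036 = 556706 J = 557 kJ

q = 557 kJ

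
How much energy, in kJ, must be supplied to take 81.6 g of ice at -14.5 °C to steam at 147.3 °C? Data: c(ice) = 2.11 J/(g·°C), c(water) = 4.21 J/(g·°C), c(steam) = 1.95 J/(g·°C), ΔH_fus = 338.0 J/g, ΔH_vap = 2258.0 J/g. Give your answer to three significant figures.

q = 256 kJ

q1 (heat ice -14.5→0.0 °C): 81.6 × 2.11 × 14.5 = 2497 J
q2 (melt at 0 °C): 81.6 × 338.0 = 27581 J
q3 (heat water 0.0→100.0 °C): 81.6 × 4.21 × 100.0 = 34354 J
q4 (vaporize at 100 °C): 81.6 × 2258.0 = 184253 J
q5 (heat steam 100.0→147.3 °C): 81.6 × 1.95 × 47.3 = 7526 J
Total: 2497 + 27581 + 34354 + 184253 + 7526 = 256211 J = 256 kJ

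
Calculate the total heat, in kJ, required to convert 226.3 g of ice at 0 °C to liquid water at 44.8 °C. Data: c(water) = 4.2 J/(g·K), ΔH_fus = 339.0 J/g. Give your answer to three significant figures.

q = 119 kJ

q1 (melt at 0 °C): 226.3 × 339.0 = 76716 J
q2 (heat water 0.0→44.8 °C): 226.3 × 4.2 × 44.8 = 42581 J
Total: 76716 + 42581 = 119297 J = 119 kJ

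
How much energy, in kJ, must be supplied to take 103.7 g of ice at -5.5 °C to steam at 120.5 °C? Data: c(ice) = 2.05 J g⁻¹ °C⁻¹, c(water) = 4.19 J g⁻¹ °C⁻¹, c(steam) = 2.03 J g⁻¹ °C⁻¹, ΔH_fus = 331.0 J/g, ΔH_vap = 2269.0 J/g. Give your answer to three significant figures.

q = 319 kJ

q1 (heat ice -5.5→0.0 °C): 103.7 × 2.05 × 5.5 = 1169 J
q2 (melt at 0 °C): 103.7 × 331.0 = 34325 J
q3 (heat water 0.0→100.0 °C): 103.7 × 4.19 × 100.0 = 43450 J
q4 (vaporize at 100 °C): 103.7 × 2269.0 = 235295 J
q5 (heat steam 100.0→120.5 °C): 103.7 × 2.03 × 20.5 = 4315 J
Total: 1169 + 34325 + 43450 + 235295 + 4315 = 318554 J = 319 kJ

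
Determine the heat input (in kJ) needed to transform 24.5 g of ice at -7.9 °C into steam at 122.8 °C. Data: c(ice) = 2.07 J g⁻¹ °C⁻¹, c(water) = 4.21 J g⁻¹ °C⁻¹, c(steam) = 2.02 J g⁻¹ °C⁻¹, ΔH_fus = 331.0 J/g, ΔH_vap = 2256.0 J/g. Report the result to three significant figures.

q = 75.2 kJ

q1 (heat ice -7.9→0.0 °C): 24.5 × 2.07 × 7.9 = 401 J
q2 (melt at 0 °C): 24.5 × 331.0 = 8110 J
q3 (heat water 0.0→100.0 °C): 24.5 × 4.21 × 100.0 = 10315 J
q4 (vaporize at 100 °C): 24.5 × 2256.0 = 55272 J
q5 (heat steam 100.0→122.8 °C): 24.5 × 2.02 × 22.8 = 1128 J
Total: 401 + 8110 + 10315 + 55272 + 1128 = 75226 J = 75.2 kJ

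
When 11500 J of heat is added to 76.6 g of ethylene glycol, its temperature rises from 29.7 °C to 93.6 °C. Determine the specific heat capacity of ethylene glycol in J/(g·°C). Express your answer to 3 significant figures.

c = q / (m ΔT) = 11500 / (76.6 × 63.9)
c = 11500 / 4894.74 = 2.35 J/(g·°C)

c = 2.35 J/(g·°C)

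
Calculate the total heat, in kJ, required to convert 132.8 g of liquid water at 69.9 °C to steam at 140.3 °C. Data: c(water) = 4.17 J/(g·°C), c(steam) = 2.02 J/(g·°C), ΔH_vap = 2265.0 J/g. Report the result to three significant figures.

q = 328 kJ

q1 (heat water 69.9→100.0 °C): 132.8 × 4.17 × 30.1 = 16669 J
q2 (vaporize at 100 °C): 132.8 × 2265.0 = 300792 J
q3 (heat steam 100.0→140.3 °C): 132.8 × 2.02 × 40.3 = 10811 J
Total: 16669 + 300792 + 10811 = 328272 J = 328 kJ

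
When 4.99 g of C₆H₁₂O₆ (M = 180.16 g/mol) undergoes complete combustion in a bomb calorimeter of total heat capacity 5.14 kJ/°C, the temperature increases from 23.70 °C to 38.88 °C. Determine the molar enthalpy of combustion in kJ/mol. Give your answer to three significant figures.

ΔH = -2820 kJ/mol

ΔT = 38.88 − 23.70 = 15.18 °C
q_cal = C_cal × ΔT = 5.14 × 15.18 = 78.0252 kJ
n = 4.99 / 180.16 = 0.02770 mol
q_rxn = −q_cal = -78.0252 kJ
ΔH = -78.0252 / 0.02770 = -2817 kJ/mol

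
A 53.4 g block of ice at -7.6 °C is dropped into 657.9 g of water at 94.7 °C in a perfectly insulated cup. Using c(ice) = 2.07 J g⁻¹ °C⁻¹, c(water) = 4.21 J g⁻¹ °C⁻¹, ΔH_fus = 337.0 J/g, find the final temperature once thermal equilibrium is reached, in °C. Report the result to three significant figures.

T_f = 81.3 °C

Heat to bring ice to 0 °C and melt it: q₁ = 53.4×2.07×7.6 + 53.4×337.0 = 18836 J
Heat the water can supply cooling to 0 °C: 657.9×4.21×94.7 = 262296 J > q₁, so all ice melts.
Energy balance: 657.9×4.21×(94.7 − T) = 18836 + 53.4×4.21×(T − 0)
2769.759(94.7 − T) = 18836 + 224.814 T
262296 − 18836 = 2994.573 T
T = 243460 / 2994.573 = 81.30 °C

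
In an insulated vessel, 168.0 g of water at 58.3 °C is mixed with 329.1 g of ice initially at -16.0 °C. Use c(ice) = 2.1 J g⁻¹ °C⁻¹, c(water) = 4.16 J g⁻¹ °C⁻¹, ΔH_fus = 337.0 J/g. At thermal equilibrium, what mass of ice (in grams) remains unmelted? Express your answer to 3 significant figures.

Heat to warm all ice to 0 °C: 329.1×2.1×16.0 = 11058 J
Heat released by water cooling to 0 °C: 168.0×4.16×58.3 = 40745 J
40745 J < 11058 + 329.1×337.0 = 121964.7 J, so not all ice melts; final T = 0 °C.
Heat left for melting: 40745 − 11058 = 29687 J
Mass melted = 29687 / 337.0 = 88.09 g
Ice remaining = 329.1 − 88.09 = 241.01 g

m_ice remaining = 241 g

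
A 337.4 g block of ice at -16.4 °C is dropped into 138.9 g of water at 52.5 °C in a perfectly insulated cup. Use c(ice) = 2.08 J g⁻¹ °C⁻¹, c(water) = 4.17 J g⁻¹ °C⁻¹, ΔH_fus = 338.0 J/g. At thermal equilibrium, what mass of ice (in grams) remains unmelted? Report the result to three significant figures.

m_ice remaining = 281 g

Heat to warm all ice to 0 °C: 337.4×2.08×16.4 = 11509 J
Heat released by water cooling to 0 °C: 138.9×4.17×52.5 = 30409 J
30409 J < 11509 + 337.4×338.0 = 125550.2 J, so not all ice melts; final T = 0 °C.
Heat left for melting: 30409 − 11509 = 18900 J
Mass melted = 18900 / 338.0 = 55.92 g
Ice remaining = 337.4 − 55.92 = 281.48 g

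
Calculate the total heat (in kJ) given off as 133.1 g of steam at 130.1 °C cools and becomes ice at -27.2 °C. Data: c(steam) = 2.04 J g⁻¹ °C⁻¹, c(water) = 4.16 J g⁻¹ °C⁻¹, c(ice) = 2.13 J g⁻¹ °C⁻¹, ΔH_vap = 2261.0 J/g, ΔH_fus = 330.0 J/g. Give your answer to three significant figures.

q = 416 kJ

q1 (cool steam 130.1→100 °C): 133.1 × 2.04 × 30.1 = 8173 J
q2 (condense at 100 °C): 133.1 × 2261.0 = 300939 J
q3 (cool water 100→0 °C): 133.1 × 4.16 × 100.0 = 55370 J
q4 (freeze at 0 °C): 133.1 × 330.0 = 43923 J
q5 (cool ice 0→-27.2 °C): 133.1 × 2.13 × 27.2 = 7711 J
Total: 8173 + 300939 + 55370 + 43923 + 7711 = 416116 J = 416 kJ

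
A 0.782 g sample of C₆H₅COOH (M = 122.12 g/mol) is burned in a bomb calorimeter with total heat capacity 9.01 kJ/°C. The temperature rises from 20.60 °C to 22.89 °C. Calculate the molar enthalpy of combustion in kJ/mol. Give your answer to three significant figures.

ΔH = -3220 kJ/mol

ΔT = 22.89 − 20.60 = 2.29 °C
q_cal = C_cal × ΔT = 9.01 × 2.29 = 20.6329 kJ
n = 0.782 / 122.12 = 0.006404 mol
q_rxn = −q_cal = -20.6329 kJ
ΔH = -20.6329 / 0.006404 = -3222 kJ/mol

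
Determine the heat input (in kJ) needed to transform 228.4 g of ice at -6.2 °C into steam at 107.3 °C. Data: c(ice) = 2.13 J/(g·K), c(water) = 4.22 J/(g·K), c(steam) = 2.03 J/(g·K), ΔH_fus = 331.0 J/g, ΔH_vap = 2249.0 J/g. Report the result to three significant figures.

q = 692 kJ

q1 (heat ice -6.2→0.0 °C): 228.4 × 2.13 × 6.2 = 3016 J
q2 (melt at 0 °C): 228.4 × 331.0 = 75600 J
q3 (heat water 0.0→100.0 °C): 228.4 × 4.22 × 100.0 = 96385 J
q4 (vaporize at 100 °C): 228.4 × 2249.0 = 513672 J
q5 (heat steam 100.0→107.3 °C): 228.4 × 2.03 × 7.3 = 3385 J
Total: 3016 + 75600 + 96385 + 513672 + 3385 = 692058 J = 692 kJ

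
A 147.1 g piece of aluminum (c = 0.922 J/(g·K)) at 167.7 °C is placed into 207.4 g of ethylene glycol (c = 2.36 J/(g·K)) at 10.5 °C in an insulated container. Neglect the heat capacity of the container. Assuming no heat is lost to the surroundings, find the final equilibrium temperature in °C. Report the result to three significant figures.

Heat lost by aluminum = heat gained by ethylene glycol.
(147.1)(0.922)(167.7 − T) = (207.4)(2.36)(T − 10.5)
135.6262 (167.7 − T) = 489.464 (T − 10.5)
22745 − 135.6262 T = 489.464 T − 5139.4
27884.4 = 625.0902 T
T = 44.61 °C

T_f = 44.6 °C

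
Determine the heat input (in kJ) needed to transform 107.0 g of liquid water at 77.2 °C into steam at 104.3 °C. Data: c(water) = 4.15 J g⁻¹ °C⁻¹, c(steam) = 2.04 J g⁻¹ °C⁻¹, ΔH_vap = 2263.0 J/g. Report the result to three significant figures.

q = 253 kJ

q1 (heat water 77.2→100.0 °C): 107.0 × 4.15 × 22.8 = 10124 J
q2 (vaporize at 100 °C): 107.0 × 2263.0 = 242141 J
q3 (heat steam 100.0→104.3 °C): 107.0 × 2.04 × 4.3 = 939 J
Total: 10124 + 242141 + 939 = 253204 J = 253 kJ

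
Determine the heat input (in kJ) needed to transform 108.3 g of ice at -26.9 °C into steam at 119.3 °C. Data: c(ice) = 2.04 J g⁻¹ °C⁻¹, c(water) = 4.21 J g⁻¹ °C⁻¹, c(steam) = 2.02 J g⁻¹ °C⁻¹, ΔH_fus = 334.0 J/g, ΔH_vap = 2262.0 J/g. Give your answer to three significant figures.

q = 337 kJ

q1 (heat ice -26.9→0.0 °C): 108.3 × 2.04 × 26.9 = 5943 J
q2 (melt at 0 °C): 108.3 × 334.0 = 36172 J
q3 (heat water 0.0→100.0 °C): 108.3 × 4.21 × 100.0 = 45594 J
q4 (vaporize at 100 °C): 108.3 × 2262.0 = 244975 J
q5 (heat steam 100.0→119.3 °C): 108.3 × 2.02 × 19.3 = 4222 J
Total: 5943 + 36172 + 45594 + 244975 + 4222 = 336906 J = 337 kJ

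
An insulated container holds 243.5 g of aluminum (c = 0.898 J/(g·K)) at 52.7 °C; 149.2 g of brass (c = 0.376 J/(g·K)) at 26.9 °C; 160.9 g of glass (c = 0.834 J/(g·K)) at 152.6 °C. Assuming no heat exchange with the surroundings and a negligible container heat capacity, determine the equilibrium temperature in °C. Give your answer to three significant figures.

Σ mᵢcᵢ(T − Tᵢ) = 0  ⇒  T = Σ mᵢcᵢTᵢ / Σ mᵢcᵢ
Σ mᵢcᵢ = 243.5×0.898 + 149.2×0.376 + 160.9×0.834 = 408.9528
Σ mᵢcᵢTᵢ = 218.663×52.7 + 56.0992×26.9 + 134.1906×152.6 = 33510
T = 33510 / 408.9528 = 81.94 °C

T_f = 81.9 °C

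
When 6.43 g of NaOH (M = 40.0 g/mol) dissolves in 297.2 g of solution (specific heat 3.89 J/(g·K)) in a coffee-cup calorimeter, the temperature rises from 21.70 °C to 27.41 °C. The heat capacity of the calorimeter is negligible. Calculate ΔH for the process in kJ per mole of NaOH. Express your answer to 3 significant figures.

|ΔT| = |27.41 − 21.70| = 5.71 °C
|q_surr| = (297.2 × 3.89) × 5.71 = 1156.108 × 5.71 = 6601 J
n(NaOH) = 6.43 / 40.0 = 0.1608 mol
Temperature rose, so q_rxn = −|q_surr| = -6.601 kJ
ΔH = q_rxn / n = -41.05 kJ/mol

ΔH = -41.1 kJ/mol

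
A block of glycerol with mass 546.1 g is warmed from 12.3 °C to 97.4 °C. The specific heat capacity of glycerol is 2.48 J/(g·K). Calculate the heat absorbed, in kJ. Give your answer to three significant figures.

q = 115 kJ

q = m c ΔT = 546.1 × 2.48 × (97.4 − 12.3)
q = 546.1 × 2.48 × 85.1 = 115300 J = 115 kJ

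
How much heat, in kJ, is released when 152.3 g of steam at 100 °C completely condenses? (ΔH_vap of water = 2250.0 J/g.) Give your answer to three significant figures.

q = 343 kJ

q = m × ΔH_vap = 152.3 × 2250.0 = 342700 J = 343 kJ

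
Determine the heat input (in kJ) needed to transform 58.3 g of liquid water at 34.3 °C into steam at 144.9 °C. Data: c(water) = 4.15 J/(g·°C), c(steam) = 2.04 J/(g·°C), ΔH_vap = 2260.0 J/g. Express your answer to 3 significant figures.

q = 153 kJ

q1 (heat water 34.3→100.0 °C): 58.3 × 4.15 × 65.7 = 15896 J
q2 (vaporize at 100 °C): 58.3 × 2260.0 = 131758 J
q3 (heat steam 100.0→144.9 °C): 58.3 × 2.04 × 44.9 = 5340 J
Total: 15896 + 131758 + 5340 = 152994 J = 153 kJ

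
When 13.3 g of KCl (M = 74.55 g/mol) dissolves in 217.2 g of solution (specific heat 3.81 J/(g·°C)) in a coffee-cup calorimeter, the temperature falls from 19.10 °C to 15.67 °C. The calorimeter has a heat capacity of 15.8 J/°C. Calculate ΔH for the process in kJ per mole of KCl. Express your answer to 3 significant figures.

|ΔT| = |15.67 − 19.10| = 3.43 °C
|q_surr| = (217.2 × 3.81 + 15.8) × 3.43 = 843.332 × 3.43 = 2893 J
n(KCl) = 13.3 / 74.55 = 0.1784 mol
Temperature fell, so q_rxn = +|q_surr| = 2.893 kJ
ΔH = q_rxn / n = 16.22 kJ/mol

ΔH = 16.2 kJ/mol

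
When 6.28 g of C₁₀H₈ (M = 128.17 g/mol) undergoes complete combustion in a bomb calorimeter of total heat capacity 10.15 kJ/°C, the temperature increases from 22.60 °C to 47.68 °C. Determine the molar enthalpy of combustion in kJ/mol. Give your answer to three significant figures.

ΔH = -5200 kJ/mol

ΔT = 47.68 − 22.60 = 25.08 °C
q_cal = C_cal × ΔT = 10.15 × 25.08 = 254.562 kJ
n = 6.28 / 128.17 = 0.04900 mol
q_rxn = −q_cal = -254.562 kJ
ΔH = -254.562 / 0.04900 = -5195 kJ/mol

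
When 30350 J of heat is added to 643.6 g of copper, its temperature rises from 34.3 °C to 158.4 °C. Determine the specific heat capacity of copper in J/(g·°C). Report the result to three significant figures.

c = 0.380 J/(g·°C)

c = q / (m ΔT) = 30350 / (643.6 × 124.1)
c = 30350 / 79870.76 = 0.380 J/(g·°C)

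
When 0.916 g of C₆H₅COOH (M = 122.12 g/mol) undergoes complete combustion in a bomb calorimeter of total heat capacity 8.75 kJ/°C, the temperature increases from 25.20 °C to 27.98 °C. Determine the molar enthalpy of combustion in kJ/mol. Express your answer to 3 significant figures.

ΔT = 27.98 − 25.20 = 2.78 °C
q_cal = C_cal × ΔT = 8.75 × 2.78 = 24.325 kJ
n = 0.916 / 122.12 = 0.007501 mol
q_rxn = −q_cal = -24.325 kJ
ΔH = -24.325 / 0.007501 = -3243 kJ/mol

ΔH = -3240 kJ/mol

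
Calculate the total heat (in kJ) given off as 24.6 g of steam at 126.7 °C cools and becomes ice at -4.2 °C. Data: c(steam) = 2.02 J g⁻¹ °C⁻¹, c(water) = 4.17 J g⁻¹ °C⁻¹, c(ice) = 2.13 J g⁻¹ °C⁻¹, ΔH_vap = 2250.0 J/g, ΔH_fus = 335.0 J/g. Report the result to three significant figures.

q = 75.4 kJ

q1 (cool steam 126.7→100 °C): 24.6 × 2.02 × 26.7 = 1327 J
q2 (condense at 100 °C): 24.6 × 2250.0 = 55350 J
q3 (cool water 100→0 °C): 24.6 × 4.17 × 100.0 = 10258 J
q4 (freeze at 0 °C): 24.6 × 335.0 = 8241 J
q5 (cool ice 0→-4.2 °C): 24.6 × 2.13 × 4.2 = 220 J
Total: 1327 + 55350 + 10258 + 8241 + 220 = 75396 J = 75.4 kJ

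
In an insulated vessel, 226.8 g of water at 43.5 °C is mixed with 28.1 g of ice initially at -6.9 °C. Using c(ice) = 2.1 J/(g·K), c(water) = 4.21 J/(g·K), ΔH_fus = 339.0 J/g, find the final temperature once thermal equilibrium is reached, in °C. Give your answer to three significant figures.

Heat to bring ice to 0 °C and melt it: q₁ = 28.1×2.1×6.9 + 28.1×339.0 = 9933.1 J
Heat the water can supply cooling to 0 °C: 226.8×4.21×43.5 = 41535.0 J > q₁, so all ice melts.
Energy balance: 226.8×4.21×(43.5 − T) = 9933.1 + 28.1×4.21×(T − 0)
954.828(43.5 − T) = 9933.1 + 118.301 T
41535.0 − 9933.1 = 1073.129 T
T = 31601.9 / 1073.129 = 29.448 °C

T_f = 29.4 °C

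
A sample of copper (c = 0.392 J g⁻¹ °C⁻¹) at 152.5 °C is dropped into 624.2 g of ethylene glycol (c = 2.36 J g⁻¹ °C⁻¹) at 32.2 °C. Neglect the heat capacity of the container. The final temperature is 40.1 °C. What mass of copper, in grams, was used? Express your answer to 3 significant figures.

m = 264 g

q_gained = (624.2 × 2.36) × (40.1 − 32.2) = 11640 J
q_lost = m × 0.392 × (152.5 − 40.1) = 44.0608 m
m = 11640 / 44.0608 = 264 g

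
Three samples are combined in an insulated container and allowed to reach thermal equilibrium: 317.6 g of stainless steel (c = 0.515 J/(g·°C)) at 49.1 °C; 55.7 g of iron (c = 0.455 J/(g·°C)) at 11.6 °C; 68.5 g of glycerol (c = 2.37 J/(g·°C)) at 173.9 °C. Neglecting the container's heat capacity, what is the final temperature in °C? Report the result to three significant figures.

Σ mᵢcᵢ(T − Tᵢ) = 0  ⇒  T = Σ mᵢcᵢTᵢ / Σ mᵢcᵢ
Σ mᵢcᵢ = 317.6×0.515 + 55.7×0.455 + 68.5×2.37 = 351.2525
Σ mᵢcᵢTᵢ = 163.564×49.1 + 25.3435×11.6 + 162.345×173.9 = 36557
T = 36557 / 351.2525 = 104.1 °C

T_f = 104 °C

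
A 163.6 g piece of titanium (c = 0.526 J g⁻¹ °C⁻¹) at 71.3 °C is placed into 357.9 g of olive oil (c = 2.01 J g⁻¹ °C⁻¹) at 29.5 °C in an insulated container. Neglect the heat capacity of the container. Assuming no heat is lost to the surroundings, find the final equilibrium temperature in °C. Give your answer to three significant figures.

T_f = 34.0 °C

Heat lost by titanium = heat gained by olive oil.
(163.6)(0.526)(71.3 − T) = (357.9)(2.01)(T − 29.5)
86.0536 (71.3 − T) = 719.379 (T − 29.5)
6135.6 − 86.0536 T = 719.379 T − 21222
27357.6 = 805.4326 T
T = 33.97 °C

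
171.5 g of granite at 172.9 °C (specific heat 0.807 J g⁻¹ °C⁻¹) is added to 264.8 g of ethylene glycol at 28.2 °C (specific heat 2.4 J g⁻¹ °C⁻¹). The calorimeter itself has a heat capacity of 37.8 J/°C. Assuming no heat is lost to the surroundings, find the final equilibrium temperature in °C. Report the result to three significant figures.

Heat lost by granite = heat gained by ethylene glycol + calorimeter.
(171.5)(0.807)(172.9 − T) = [(264.8)(2.4) + 37.8](T − 28.2)
138.4005 (172.9 − T) = 673.32 (T − 28.2)
23929 − 138.4005 T = 673.32 T − 18988
42917 = 811.7205 T
T = 52.87 °C

T_f = 52.9 °C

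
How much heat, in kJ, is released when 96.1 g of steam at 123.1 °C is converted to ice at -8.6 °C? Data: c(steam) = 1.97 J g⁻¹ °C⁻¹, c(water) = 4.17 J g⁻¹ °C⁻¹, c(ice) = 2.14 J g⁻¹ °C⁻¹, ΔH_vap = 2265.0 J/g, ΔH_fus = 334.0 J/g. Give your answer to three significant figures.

q1 (cool steam 123.1→100 °C): 96.1 × 1.97 × 23.1 = 4373 J
q2 (condense at 100 °C): 96.1 × 2265.0 = 217667 J
q3 (cool water 100→0 °C): 96.1 × 4.17 × 100.0 = 40074 J
q4 (freeze at 0 °C): 96.1 × 334.0 = 32097 J
q5 (cool ice 0→-8.6 °C): 96.1 × 2.14 × 8.6 = 1769 J
Total: 4373 + 217667 + 40074 + 32097 + 1769 = 295980 J = 296 kJ

q = 296 kJ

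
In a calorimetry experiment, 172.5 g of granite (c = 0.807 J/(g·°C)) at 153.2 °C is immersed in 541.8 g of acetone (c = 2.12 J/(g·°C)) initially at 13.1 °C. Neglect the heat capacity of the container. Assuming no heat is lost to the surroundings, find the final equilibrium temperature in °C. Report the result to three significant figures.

T_f = 28.2 °C

Heat lost by granite = heat gained by acetone.
(172.5)(0.807)(153.2 − T) = (541.8)(2.12)(T − 13.1)
139.2075 (153.2 − T) = 1148.616 (T − 13.1)
21327 − 139.2075 T = 1148.616 T − 15047
36374 = 1287.8235 T
T = 28.24 °C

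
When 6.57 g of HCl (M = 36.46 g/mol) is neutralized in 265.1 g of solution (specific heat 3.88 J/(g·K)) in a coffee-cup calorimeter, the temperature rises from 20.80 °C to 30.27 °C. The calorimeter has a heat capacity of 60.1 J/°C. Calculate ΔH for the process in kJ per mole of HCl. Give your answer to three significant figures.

|ΔT| = |30.27 − 20.80| = 9.47 °C
|q_surr| = (265.1 × 3.88 + 60.1) × 9.47 = 1088.688 × 9.47 = 10310 J
n(HCl) = 6.57 / 36.46 = 0.1802 mol
Temperature rose, so q_rxn = −|q_surr| = -10.31 kJ
ΔH = q_rxn / n = -57.21 kJ/mol

ΔH = -57.2 kJ/mol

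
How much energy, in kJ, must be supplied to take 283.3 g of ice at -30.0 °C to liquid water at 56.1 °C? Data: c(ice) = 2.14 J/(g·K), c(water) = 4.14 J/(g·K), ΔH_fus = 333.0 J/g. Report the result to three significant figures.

q = 178 kJ

q1 (heat ice -30.0→0.0 °C): 283.3 × 2.14 × 30.0 = 18188 J
q2 (melt at 0 °C): 283.3 × 333.0 = 94339 J
q3 (heat water 0.0→56.1 °C): 283.3 × 4.14 × 56.1 = 65798 J
Total: 18188 + 94339 + 65798 = 178325 J = 178 kJ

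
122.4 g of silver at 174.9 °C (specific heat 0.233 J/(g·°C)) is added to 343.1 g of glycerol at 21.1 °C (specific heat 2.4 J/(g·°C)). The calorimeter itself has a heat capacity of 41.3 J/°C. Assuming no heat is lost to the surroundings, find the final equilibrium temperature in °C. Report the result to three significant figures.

Heat lost by silver = heat gained by glycerol + calorimeter.
(122.4)(0.233)(174.9 − T) = [(343.1)(2.4) + 41.3](T − 21.1)
28.5192 (174.9 − T) = 864.74 (T − 21.1)
4988.0 − 28.5192 T = 864.74 T − 18246
23234.0 = 893.2592 T
T = 26.01 °C

T_f = 26.0 °C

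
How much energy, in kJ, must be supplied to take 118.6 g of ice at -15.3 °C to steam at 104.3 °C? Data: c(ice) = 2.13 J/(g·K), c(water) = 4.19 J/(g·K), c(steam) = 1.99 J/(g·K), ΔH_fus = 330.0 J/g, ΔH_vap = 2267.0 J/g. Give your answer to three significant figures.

q1 (heat ice -15.3→0.0 °C): 118.6 × 2.13 × 15.3 = 3865 J
q2 (melt at 0 °C): 118.6 × 330.0 = 39138 J
q3 (heat water 0.0→100.0 °C): 118.6 × 4.19 × 100.0 = 49693 J
q4 (vaporize at 100 °C): 118.6 × 2267.0 = 268866 J
q5 (heat steam 100.0→104.3 °C): 118.6 × 1.99 × 4.3 = 1015 J
Total: 3865 + 39138 + 49693 + 268866 + 1015 = 362577 J = 363 kJ

q = 363 kJ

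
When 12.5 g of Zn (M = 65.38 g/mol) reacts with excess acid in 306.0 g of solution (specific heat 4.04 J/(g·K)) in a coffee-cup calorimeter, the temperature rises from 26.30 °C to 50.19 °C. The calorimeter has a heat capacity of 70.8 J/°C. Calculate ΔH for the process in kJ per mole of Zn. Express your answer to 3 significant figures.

|ΔT| = |50.19 − 26.30| = 23.89 °C
|q_surr| = (306.0 × 4.04 + 70.8) × 23.89 = 1307.04 × 23.89 = 31230 J
n(Zn) = 12.5 / 65.38 = 0.1912 mol
Temperature rose, so q_rxn = −|q_surr| = -31.23 kJ
ΔH = q_rxn / n = -163.3 kJ/mol

ΔH = -163 kJ/mol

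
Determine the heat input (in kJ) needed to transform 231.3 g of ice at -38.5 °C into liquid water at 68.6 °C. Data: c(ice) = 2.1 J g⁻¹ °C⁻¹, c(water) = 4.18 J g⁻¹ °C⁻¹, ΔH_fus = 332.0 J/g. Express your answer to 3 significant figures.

q = 162 kJ

q1 (heat ice -38.5→0.0 °C): 231.3 × 2.1 × 38.5 = 18701 J
q2 (melt at 0 °C): 231.3 × 332.0 = 76792 J
q3 (heat water 0.0→68.6 °C): 231.3 × 4.18 × 68.6 = 66325 J
Total: 18701 + 76792 + 66325 = 161818 J = 162 kJ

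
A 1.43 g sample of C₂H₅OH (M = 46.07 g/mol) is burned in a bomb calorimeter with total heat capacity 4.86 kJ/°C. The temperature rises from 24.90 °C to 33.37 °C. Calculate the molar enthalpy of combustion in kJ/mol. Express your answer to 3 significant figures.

ΔT = 33.37 − 24.90 = 8.47 °C
q_cal = C_cal × ΔT = 4.86 × 8.47 = 41.1642 kJ
n = 1.43 / 46.07 = 0.03104 mol
q_rxn = −q_cal = -41.1642 kJ
ΔH = -41.1642 / 0.03104 = -1326 kJ/mol

ΔH = -1330 kJ/mol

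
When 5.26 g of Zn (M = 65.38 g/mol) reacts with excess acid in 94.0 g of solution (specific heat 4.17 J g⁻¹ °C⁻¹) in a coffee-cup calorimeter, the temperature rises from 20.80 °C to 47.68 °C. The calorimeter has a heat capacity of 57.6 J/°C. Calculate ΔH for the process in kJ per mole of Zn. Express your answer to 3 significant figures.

ΔH = -150 kJ/mol

|ΔT| = |47.68 − 20.80| = 26.88 °C
|q_surr| = (94.0 × 4.17 + 57.6) × 26.88 = 449.58 × 26.88 = 12080 J
n(Zn) = 5.26 / 65.38 = 0.08045 mol
Temperature rose, so q_rxn = −|q_surr| = -12.08 kJ
ΔH = q_rxn / n = -150.2 kJ/mol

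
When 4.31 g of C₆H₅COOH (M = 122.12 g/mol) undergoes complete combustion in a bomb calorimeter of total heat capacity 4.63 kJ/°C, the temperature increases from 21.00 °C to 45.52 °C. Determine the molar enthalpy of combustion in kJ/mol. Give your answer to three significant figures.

ΔT = 45.52 − 21.00 = 24.52 °C
q_cal = C_cal × ΔT = 4.63 × 24.52 = 113.5276 kJ
n = 4.31 / 122.12 = 0.03529 mol
q_rxn = −q_cal = -113.5276 kJ
ΔH = -113.5276 / 0.03529 = -3217 kJ/mol

ΔH = -3220 kJ/mol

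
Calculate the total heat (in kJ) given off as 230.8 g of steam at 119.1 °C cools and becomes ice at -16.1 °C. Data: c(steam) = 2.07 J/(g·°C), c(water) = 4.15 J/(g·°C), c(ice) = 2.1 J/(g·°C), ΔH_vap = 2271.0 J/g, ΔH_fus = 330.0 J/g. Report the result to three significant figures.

q = 713 kJ

q1 (cool steam 119.1→100 °C): 230.8 × 2.07 × 19.1 = 9125 J
q2 (condense at 100 °C): 230.8 × 2271.0 = 524147 J
q3 (cool water 100→0 °C): 230.8 × 4.15 × 100.0 = 95782 J
q4 (freeze at 0 °C): 230.8 × 330.0 = 76164 J
q5 (cool ice 0→-16.1 °C): 230.8 × 2.1 × 16.1 = 7803 J
Total: 9125 + 524147 + 95782 + 76164 + 7803 = 713021 J = 713 kJ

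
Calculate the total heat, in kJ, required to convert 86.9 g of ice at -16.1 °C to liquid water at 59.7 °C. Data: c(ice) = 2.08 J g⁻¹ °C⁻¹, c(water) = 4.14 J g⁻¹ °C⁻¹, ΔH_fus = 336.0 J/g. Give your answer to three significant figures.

q1 (heat ice -16.1→0.0 °C): 86.9 × 2.08 × 16.1 = 2910 J
q2 (melt at 0 °C): 86.9 × 336.0 = 29198 J
q3 (heat water 0.0→59.7 °C): 86.9 × 4.14 × 59.7 = 21478 J
Total: 2910 + 29198 + 21478 = 53586 J = 53.6 kJ

q = 53.6 kJ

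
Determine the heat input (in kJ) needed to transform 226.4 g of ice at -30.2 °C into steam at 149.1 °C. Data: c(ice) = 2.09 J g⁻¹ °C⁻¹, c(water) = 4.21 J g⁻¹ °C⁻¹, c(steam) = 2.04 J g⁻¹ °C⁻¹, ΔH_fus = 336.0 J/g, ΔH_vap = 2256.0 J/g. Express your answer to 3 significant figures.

q = 719 kJ

q1 (heat ice -30.2→0.0 °C): 226.4 × 2.09 × 30.2 = 14290 J
q2 (melt at 0 °C): 226.4 × 336.0 = 76070 J
q3 (heat water 0.0→100.0 °C): 226.4 × 4.21 × 100.0 = 95314 J
q4 (vaporize at 100 °C): 226.4 × 2256.0 = 510758 J
q5 (heat steam 100.0→149.1 °C): 226.4 × 2.04 × 49.1 = 22677 J
Total: 14290 + 76070 + 95314 + 510758 + 22677 = 719109 J = 719 kJ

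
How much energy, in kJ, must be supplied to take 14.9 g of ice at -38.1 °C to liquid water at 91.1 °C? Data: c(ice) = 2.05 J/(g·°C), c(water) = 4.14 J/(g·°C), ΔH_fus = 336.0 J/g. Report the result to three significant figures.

q = 11.8 kJ

q1 (heat ice -38.1→0.0 °C): 14.9 × 2.05 × 38.1 = 1164 J
q2 (melt at 0 °C): 14.9 × 336.0 = 5006 J
q3 (heat water 0.0→91.1 °C): 14.9 × 4.14 × 91.1 = 5620 J
Total: 1164 + 5006 + 5620 = 11790 J = 11.8 kJ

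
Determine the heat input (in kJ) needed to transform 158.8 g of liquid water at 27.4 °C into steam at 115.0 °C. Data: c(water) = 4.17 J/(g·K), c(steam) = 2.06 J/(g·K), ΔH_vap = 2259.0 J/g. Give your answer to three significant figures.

q1 (heat water 27.4→100.0 °C): 158.8 × 4.17 × 72.6 = 48075 J
q2 (vaporize at 100 °C): 158.8 × 2259.0 = 358729 J
q3 (heat steam 100.0→115.0 °C): 158.8 × 2.06 × 15.0 = 4907 J
Total: 48075 + 358729 + 4907 = 411711 J = 412 kJ

q = 412 kJ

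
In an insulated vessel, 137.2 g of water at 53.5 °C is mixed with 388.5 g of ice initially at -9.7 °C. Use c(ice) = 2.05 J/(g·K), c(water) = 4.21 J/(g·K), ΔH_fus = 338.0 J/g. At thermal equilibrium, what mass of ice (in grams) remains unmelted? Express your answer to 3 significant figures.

m_ice remaining = 320 g

Heat to warm all ice to 0 °C: 388.5×2.05×9.7 = 7725.3 J
Heat released by water cooling to 0 °C: 137.2×4.21×53.5 = 30902 J
30902 J < 7725.3 + 388.5×338.0 = 139038.3 J, so not all ice melts; final T = 0 °C.
Heat left for melting: 30902 − 7725.3 = 23176.7 J
Mass melted = 23176.7 / 338.0 = 68.57 g
Ice remaining = 388.5 − 68.57 = 319.93 g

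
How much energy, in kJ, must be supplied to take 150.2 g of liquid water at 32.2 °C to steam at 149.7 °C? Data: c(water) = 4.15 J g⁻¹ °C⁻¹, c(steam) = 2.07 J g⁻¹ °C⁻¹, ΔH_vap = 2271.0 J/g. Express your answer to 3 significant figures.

q = 399 kJ

q1 (heat water 32.2→100.0 °C): 150.2 × 4.15 × 67.8 = 42262 J
q2 (vaporize at 100 °C): 150.2 × 2271.0 = 341104 J
q3 (heat steam 100.0→149.7 °C): 150.2 × 2.07 × 49.7 = 15452 J
Total: 42262 + 341104 + 15452 = 398818 J = 399 kJ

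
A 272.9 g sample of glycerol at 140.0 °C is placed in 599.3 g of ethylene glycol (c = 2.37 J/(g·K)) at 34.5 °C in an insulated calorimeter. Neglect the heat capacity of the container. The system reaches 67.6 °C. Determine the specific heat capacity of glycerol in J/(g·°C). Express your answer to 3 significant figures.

c = 2.38 J/(g·°C)

q_gained = (599.3 × 2.37) × (67.6 − 34.5) = 47010 J
q_lost = 272.9 × c × (140.0 − 67.6) = 19757.96 c
Set equal: c = 47010 / 19757.96 = 2.38 J/(g·°C)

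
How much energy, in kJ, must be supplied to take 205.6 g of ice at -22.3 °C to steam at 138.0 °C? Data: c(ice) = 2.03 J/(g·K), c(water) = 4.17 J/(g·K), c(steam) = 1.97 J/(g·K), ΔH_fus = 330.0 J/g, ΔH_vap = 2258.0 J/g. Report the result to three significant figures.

q = 643 kJ

q1 (heat ice -22.3→0.0 °C): 205.6 × 2.03 × 22.3 = 9307 J
q2 (melt at 0 °C): 205.6 × 330.0 = 67848 J
q3 (heat water 0.0→100.0 °C): 205.6 × 4.17 × 100.0 = 85735 J
q4 (vaporize at 100 °C): 205.6 × 2258.0 = 464245 J
q5 (heat steam 100.0→138.0 °C): 205.6 × 1.97 × 38.0 = 15391 J
Total: 9307 + 67848 + 85735 + 464245 + 15391 = 642526 J = 643 kJ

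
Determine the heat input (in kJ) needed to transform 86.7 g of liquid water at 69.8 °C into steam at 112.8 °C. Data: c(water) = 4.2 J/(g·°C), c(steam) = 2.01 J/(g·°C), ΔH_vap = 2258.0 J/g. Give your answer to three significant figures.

q = 209 kJ

q1 (heat water 69.8→100.0 °C): 86.7 × 4.2 × 30.2 = 10997 J
q2 (vaporize at 100 °C): 86.7 × 2258.0 = 195769 J
q3 (heat steam 100.0→112.8 °C): 86.7 × 2.01 × 12.8 = 2231 J
Total: 10997 + 195769 + 2231 = 208997 J = 209 kJ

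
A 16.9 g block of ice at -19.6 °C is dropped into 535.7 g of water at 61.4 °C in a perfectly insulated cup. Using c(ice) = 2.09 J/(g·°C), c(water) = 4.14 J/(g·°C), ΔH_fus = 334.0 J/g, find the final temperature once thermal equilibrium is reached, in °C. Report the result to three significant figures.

T_f = 56.8 °C

Heat to bring ice to 0 °C and melt it: q₁ = 16.9×2.09×19.6 + 16.9×334.0 = 6336.9 J
Heat the water can supply cooling to 0 °C: 535.7×4.14×61.4 = 136173 J > q₁, so all ice melts.
Energy balance: 535.7×4.14×(61.4 − T) = 6336.9 + 16.9×4.14×(T − 0)
2217.798(61.4 − T) = 6336.9 + 69.966 T
136173 − 6336.9 = 2287.764 T
T = 129836.1 / 2287.764 = 56.75 °C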